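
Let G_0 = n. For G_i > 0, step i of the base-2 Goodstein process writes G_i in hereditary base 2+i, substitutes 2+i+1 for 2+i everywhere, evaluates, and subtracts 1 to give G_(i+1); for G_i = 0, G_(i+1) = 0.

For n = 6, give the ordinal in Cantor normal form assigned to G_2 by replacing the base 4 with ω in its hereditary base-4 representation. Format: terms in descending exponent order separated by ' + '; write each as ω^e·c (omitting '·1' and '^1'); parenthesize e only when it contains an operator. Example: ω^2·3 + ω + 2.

step 0: 6 = 2^2 + 2; sub 3 for 2: 3^3 + 3; = 30; G_1 = 30−1 = 29
step 1: 29 = 3^3 + 2; sub 4 for 3: 4^4 + 2; = 258; G_2 = 258−1 = 257
step 2: 257 = 4^4 + 1; sub 5 for 4: 5^5 + 1; = 3126; G_3 = 3126−1 = 3125

ω^ω + 1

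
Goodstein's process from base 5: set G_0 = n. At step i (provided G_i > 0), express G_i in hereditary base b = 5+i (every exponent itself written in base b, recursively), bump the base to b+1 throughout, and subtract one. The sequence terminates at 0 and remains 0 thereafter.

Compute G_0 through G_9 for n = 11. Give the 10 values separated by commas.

step 0: 11 = 2·5 + 1; sub 6 for 5: 2·6 + 1; = 13; G_1 = 13−1 = 12
step 1: 12 = 2·6; sub 7 for 6: 2·7; = 14; G_2 = 14−1 = 13
step 2: 13 = 7 + 6; sub 8 for 7: 8 + 6; = 14; G_3 = 14−1 = 13
step 3: 13 = 8 + 5; sub 9 for 8: 9 + 5; = 14; G_4 = 14−1 = 13
step 4: 13 = 9 + 4; sub 10 for 9: 10 + 4; = 14; G_5 = 14−1 = 13
step 5: 13 = 10 + 3; sub 11 for 10: 11 + 3; = 14; G_6 = 14−1 = 13
step 6: 13 = 11 + 2; sub 12 for 11: 12 + 2; = 14; G_7 = 14−1 = 13
step 7: 13 = 12 + 1; sub 13 for 12: 13 + 1; = 14; G_8 = 14−1 = 13
step 8: 13 = 13; sub 14 for 13: 14; = 14; G_9 = 14−1 = 13

11, 12, 13, 13, 13, 13, 13, 13, 13, 13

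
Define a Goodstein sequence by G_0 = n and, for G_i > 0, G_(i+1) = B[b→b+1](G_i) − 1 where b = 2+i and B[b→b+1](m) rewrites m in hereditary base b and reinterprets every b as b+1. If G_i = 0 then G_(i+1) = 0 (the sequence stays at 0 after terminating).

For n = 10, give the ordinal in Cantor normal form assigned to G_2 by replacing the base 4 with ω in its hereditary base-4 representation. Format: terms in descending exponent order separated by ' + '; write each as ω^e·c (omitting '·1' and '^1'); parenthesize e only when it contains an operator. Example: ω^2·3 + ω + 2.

ω^(ω + 1) + 1

G_0 = 10. HB_2(10) = 2^(2 + 1) + 2. Bump = 84. G_1 = 83.
G_1 = 83. HB_3(83) = 3^(3 + 1) + 2. Bump = 1026. G_2 = 1025.
G_2 = 1025. HB_4(1025) = 4^(4 + 1) + 1. Bump = 15626. G_3 = 15625.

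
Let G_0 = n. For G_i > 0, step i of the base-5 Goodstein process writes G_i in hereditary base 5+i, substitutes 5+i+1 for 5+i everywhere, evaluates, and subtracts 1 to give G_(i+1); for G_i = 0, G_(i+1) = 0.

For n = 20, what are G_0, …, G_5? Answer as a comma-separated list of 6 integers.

base 5: 20 = 4·5; at 6: 4·6 = 24; next = 23
base 6: 23 = 3·6 + 5; at 7: 3·7 + 5 = 26; next = 25
base 7: 25 = 3·7 + 4; at 8: 3·8 + 4 = 28; next = 27
base 8: 27 = 3·8 + 3; at 9: 3·9 + 3 = 30; next = 29
base 9: 29 = 3·9 + 2; at 10: 3·10 + 2 = 32; next = 31

20, 23, 25, 27, 29, 31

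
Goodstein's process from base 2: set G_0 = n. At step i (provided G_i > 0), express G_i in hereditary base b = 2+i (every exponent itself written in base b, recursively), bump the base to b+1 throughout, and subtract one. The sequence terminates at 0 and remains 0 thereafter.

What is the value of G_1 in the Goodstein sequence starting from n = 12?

G_0=12  [base 2] 2^(2 + 1) + 2^2  →[2↦3]→  3^(3 + 1) + 3^3 = 108  −1 ⇒ G_1=107
G_1=107  [base 3] 3^(3 + 1) + 2·3^2 + 2·3 + 2  →[3↦4]→  4^(4 + 1) + 2·4^2 + 2·4 + 2 = 1066  −1 ⇒ G_2=1065

107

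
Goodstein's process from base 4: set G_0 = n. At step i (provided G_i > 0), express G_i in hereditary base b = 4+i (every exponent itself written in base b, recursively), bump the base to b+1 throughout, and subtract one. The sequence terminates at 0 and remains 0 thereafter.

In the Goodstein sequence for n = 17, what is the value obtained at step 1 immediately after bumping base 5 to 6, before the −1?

36

[0] 17 ≡ 4^2 + 1 (base 4). Lift 5: 26. −1: 25.
[1] 25 ≡ 5^2 (base 5). Lift 6: 36. −1: 35.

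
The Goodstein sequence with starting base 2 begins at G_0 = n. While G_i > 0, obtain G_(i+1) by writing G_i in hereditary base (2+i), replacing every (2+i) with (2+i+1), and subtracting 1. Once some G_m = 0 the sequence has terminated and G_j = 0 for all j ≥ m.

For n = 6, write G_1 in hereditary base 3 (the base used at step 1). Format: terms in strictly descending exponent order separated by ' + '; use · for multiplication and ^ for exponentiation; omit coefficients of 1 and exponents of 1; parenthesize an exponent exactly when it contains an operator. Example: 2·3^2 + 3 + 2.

step 0: 6 = 2^2 + 2; sub 3 for 2: 3^3 + 3; = 30; G_1 = 30−1 = 29
step 1: 29 = 3^3 + 2; sub 4 for 3: 4^4 + 2; = 258; G_2 = 258−1 = 257

3^3 + 2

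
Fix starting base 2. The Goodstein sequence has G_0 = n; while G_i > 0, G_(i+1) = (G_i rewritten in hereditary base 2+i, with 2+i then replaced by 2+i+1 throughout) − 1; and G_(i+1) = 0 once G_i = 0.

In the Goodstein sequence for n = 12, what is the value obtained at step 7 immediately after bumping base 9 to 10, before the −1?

100000000212

[0] 12 ≡ 2^(2 + 1) + 2^2 (base 2). Lift 3: 108. −1: 107.
[1] 107 ≡ 3^(3 + 1) + 2·3^2 + 2·3 + 2 (base 3). Lift 4: 1066. −1: 1065.
[2] 1065 ≡ 4^(4 + 1) + 2·4^2 + 2·4 + 1 (base 4). Lift 5: 15686. −1: 15685.
[3] 15685 ≡ 5^(5 + 1) + 2·5^2 + 2·5 (base 5). Lift 6: 280020. −1: 280019.
[4] 280019 ≡ 6^(6 + 1) + 2·6^2 + 6 + 5 (base 6). Lift 7: 5764911. −1: 5764910.
[5] 5764910 ≡ 7^(7 + 1) + 2·7^2 + 7 + 4 (base 7). Lift 8: 134217868. −1: 134217867.
[6] 134217867 ≡ 8^(8 + 1) + 2·8^2 + 8 + 3 (base 8). Lift 9: 3486784575. −1: 3486784574.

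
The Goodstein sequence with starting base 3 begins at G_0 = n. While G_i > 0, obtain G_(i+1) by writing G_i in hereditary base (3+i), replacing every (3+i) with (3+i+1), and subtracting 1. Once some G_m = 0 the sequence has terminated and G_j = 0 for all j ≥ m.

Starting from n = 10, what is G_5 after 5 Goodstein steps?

33

G_0=10  [base 3] 3^2 + 1  →[3↦4]→  4^2 + 1 = 17  −1 ⇒ G_1=16
G_1=16  [base 4] 4^2  →[4↦5]→  5^2 = 25  −1 ⇒ G_2=24
G_2=24  [base 5] 4·5 + 4  →[5↦6]→  4·6 + 4 = 28  −1 ⇒ G_3=27
G_3=27  [base 6] 4·6 + 3  →[6↦7]→  4·7 + 3 = 31  −1 ⇒ G_4=30
G_4=30  [base 7] 4·7 + 2  →[7↦8]→  4·8 + 2 = 34  −1 ⇒ G_5=33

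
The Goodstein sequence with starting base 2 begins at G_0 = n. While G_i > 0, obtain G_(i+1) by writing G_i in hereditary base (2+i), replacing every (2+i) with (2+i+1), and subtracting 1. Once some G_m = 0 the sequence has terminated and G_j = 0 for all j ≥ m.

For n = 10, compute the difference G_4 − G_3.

264310

i=0: 10 = 2^(2 + 1) + 2 (b=2); 2→3: 3^(3 + 1) + 3 = 84; 84−1 = 83
i=1: 83 = 3^(3 + 1) + 2 (b=3); 3→4: 4^(4 + 1) + 2 = 1026; 1026−1 = 1025
i=2: 1025 = 4^(4 + 1) + 1 (b=4); 4→5: 5^(5 + 1) + 1 = 15626; 15626−1 = 15625
i=3: 15625 = 5^(5 + 1) (b=5); 5→6: 6^(6 + 1) = 279936; 279936−1 = 279935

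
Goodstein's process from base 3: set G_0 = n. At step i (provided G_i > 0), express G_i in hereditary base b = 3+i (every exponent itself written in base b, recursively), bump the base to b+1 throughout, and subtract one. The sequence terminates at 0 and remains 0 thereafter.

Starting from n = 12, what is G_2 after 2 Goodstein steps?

27

G_0=12  [base 3] 3^2 + 3  →[3↦4]→  4^2 + 4 = 20  −1 ⇒ G_1=19
G_1=19  [base 4] 4^2 + 3  →[4↦5]→  5^2 + 3 = 28  −1 ⇒ G_2=27
G_2=27  [base 5] 5^2 + 2  →[5↦6]→  6^2 + 2 = 38  −1 ⇒ G_3=37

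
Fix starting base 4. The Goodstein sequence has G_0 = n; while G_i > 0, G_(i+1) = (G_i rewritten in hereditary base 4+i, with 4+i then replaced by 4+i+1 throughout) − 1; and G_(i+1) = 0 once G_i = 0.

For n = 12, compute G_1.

step 0: 12 = 3·4; sub 5 for 4: 3·5; = 15; G_1 = 15−1 = 14
step 1: 14 = 2·5 + 4; sub 6 for 5: 2·6 + 4; = 16; G_2 = 16−1 = 15

14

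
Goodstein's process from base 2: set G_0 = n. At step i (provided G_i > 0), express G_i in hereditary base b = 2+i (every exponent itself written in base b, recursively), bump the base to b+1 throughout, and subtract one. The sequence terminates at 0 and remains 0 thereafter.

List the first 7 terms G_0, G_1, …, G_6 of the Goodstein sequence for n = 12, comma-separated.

12, 107, 1065, 15685, 280019, 5764910, 134217867

G_0 = 12. HB_2(12) = 2^(2 + 1) + 2^2. Bump = 108. G_1 = 107.
G_1 = 107. HB_3(107) = 3^(3 + 1) + 2·3^2 + 2·3 + 2. Bump = 1066. G_2 = 1065.
G_2 = 1065. HB_4(1065) = 4^(4 + 1) + 2·4^2 + 2·4 + 1. Bump = 15686. G_3 = 15685.
G_3 = 15685. HB_5(15685) = 5^(5 + 1) + 2·5^2 + 2·5. Bump = 280020. G_4 = 280019.
G_4 = 280019. HB_6(280019) = 6^(6 + 1) + 2·6^2 + 6 + 5. Bump = 5764911. G_5 = 5764910.
G_5 = 5764910. HB_7(5764910) = 7^(7 + 1) + 2·7^2 + 7 + 4. Bump = 134217868. G_6 = 134217867.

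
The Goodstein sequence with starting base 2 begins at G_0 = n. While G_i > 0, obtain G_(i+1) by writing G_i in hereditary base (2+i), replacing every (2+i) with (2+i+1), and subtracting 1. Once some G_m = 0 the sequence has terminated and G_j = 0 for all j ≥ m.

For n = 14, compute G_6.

134404971

step 0: 14 = 2^(2 + 1) + 2^2 + 2; sub 3 for 2: 3^(3 + 1) + 3^3 + 3; = 111; G_1 = 111−1 = 110
step 1: 110 = 3^(3 + 1) + 3^3 + 2; sub 4 for 3: 4^(4 + 1) + 4^4 + 2; = 1282; G_2 = 1282−1 = 1281
step 2: 1281 = 4^(4 + 1) + 4^4 + 1; sub 5 for 4: 5^(5 + 1) + 5^5 + 1; = 18751; G_3 = 18751−1 = 18750
step 3: 18750 = 5^(5 + 1) + 5^5; sub 6 for 5: 6^(6 + 1) + 6^6; = 326592; G_4 = 326592−1 = 326591
step 4: 326591 = 6^(6 + 1) + 5·6^5 + 5·6^4 + 5·6^3 + 5·6^2 + 5·6 + 5; sub 7 for 6: 7^(7 + 1) + 5·7^5 + 5·7^4 + 5·7^3 + 5·7^2 + 5·7 + 5; = 5862841; G_5 = 5862841−1 = 5862840
step 5: 5862840 = 7^(7 + 1) + 5·7^5 + 5·7^4 + 5·7^3 + 5·7^2 + 5·7 + 4; sub 8 for 7: 8^(8 + 1) + 5·8^5 + 5·8^4 + 5·8^3 + 5·8^2 + 5·8 + 4; = 134404972; G_6 = 134404972−1 = 134404971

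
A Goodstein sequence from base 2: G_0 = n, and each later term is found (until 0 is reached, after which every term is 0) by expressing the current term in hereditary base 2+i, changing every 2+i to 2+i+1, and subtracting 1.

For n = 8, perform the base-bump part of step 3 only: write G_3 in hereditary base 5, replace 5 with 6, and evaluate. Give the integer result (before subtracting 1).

(0) 8|_2 = 2^(2 + 1) ↦ 3^(3 + 1)|_3 = 81 ⇒ 80
(1) 80|_3 = 2·3^3 + 2·3^2 + 2·3 + 2 ↦ 2·4^4 + 2·4^2 + 2·4 + 2|_4 = 554 ⇒ 553
(2) 553|_4 = 2·4^4 + 2·4^2 + 2·4 + 1 ↦ 2·5^5 + 2·5^2 + 2·5 + 1|_5 = 6311 ⇒ 6310

93396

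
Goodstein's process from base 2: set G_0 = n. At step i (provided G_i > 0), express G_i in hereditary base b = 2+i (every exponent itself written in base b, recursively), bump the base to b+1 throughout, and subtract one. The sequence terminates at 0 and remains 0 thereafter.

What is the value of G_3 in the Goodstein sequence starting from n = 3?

2

step 0: 3 = 2 + 1; sub 3 for 2: 3 + 1; = 4; G_1 = 4−1 = 3
step 1: 3 = 3; sub 4 for 3: 4; = 4; G_2 = 4−1 = 3
step 2: 3 = 3; sub 5 for 4: 3; = 3; G_3 = 3−1 = 2
step 3: 2 = 2; sub 6 for 5: 2; = 2; G_4 = 2−1 = 1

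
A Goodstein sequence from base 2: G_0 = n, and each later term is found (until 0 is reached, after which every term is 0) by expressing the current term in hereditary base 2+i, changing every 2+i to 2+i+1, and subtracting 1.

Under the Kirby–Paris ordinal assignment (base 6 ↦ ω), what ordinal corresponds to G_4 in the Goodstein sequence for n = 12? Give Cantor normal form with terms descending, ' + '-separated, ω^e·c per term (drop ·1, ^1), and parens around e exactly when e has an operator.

ω^(ω + 1) + ω^2·2 + ω + 5

base 2: 12 = 2^(2 + 1) + 2^2; at 3: 3^(3 + 1) + 3^3 = 108; next = 107
base 3: 107 = 3^(3 + 1) + 2·3^2 + 2·3 + 2; at 4: 4^(4 + 1) + 2·4^2 + 2·4 + 2 = 1066; next = 1065
base 4: 1065 = 4^(4 + 1) + 2·4^2 + 2·4 + 1; at 5: 5^(5 + 1) + 2·5^2 + 2·5 + 1 = 15686; next = 15685
base 5: 15685 = 5^(5 + 1) + 2·5^2 + 2·5; at 6: 6^(6 + 1) + 2·6^2 + 2·6 = 280020; next = 280019
base 6: 280019 = 6^(6 + 1) + 2·6^2 + 6 + 5; at 7: 7^(7 + 1) + 2·7^2 + 7 + 5 = 5764911; next = 5764910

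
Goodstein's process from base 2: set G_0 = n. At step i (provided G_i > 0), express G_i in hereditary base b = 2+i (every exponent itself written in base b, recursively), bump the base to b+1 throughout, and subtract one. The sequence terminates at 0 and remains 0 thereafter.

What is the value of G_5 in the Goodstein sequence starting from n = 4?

109

G_0=4  [base 2] 2^2  →[2↦3]→  3^3 = 27  −1 ⇒ G_1=26
G_1=26  [base 3] 2·3^2 + 2·3 + 2  →[3↦4]→  2·4^2 + 2·4 + 2 = 42  −1 ⇒ G_2=41
G_2=41  [base 4] 2·4^2 + 2·4 + 1  →[4↦5]→  2·5^2 + 2·5 + 1 = 61  −1 ⇒ G_3=60
G_3=60  [base 5] 2·5^2 + 2·5  →[5↦6]→  2·6^2 + 2·6 = 84  −1 ⇒ G_4=83
G_4=83  [base 6] 2·6^2 + 6 + 5  →[6↦7]→  2·7^2 + 7 + 5 = 110  −1 ⇒ G_5=109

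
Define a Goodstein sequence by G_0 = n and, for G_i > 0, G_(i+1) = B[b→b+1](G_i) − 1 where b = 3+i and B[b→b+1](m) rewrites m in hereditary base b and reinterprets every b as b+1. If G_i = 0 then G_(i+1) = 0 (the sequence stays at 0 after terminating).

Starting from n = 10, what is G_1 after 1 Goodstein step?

[0] 10 ≡ 3^2 + 1 (base 3). Lift 4: 17. −1: 16.
[1] 16 ≡ 4^2 (base 4). Lift 5: 25. −1: 24.

16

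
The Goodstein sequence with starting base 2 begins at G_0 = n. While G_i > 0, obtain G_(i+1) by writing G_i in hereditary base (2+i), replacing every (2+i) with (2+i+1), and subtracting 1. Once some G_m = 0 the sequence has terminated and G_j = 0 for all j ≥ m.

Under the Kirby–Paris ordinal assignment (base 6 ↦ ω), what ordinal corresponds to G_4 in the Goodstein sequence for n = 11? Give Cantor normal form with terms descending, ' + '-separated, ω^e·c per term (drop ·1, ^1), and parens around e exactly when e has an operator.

ω^(ω + 1) + 1

(0) 11|_2 = 2^(2 + 1) + 2 + 1 ↦ 3^(3 + 1) + 3 + 1|_3 = 85 ⇒ 84
(1) 84|_3 = 3^(3 + 1) + 3 ↦ 4^(4 + 1) + 4|_4 = 1028 ⇒ 1027
(2) 1027|_4 = 4^(4 + 1) + 3 ↦ 5^(5 + 1) + 3|_5 = 15628 ⇒ 15627
(3) 15627|_5 = 5^(5 + 1) + 2 ↦ 6^(6 + 1) + 2|_6 = 279938 ⇒ 279937
(4) 279937|_6 = 6^(6 + 1) + 1 ↦ 7^(7 + 1) + 1|_7 = 5764802 ⇒ 5764801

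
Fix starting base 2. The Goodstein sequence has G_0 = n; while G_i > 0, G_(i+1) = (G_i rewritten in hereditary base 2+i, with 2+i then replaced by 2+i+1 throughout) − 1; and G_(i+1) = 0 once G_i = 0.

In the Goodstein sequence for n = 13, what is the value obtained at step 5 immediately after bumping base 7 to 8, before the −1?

13 —HB2→ 2^(2 + 1) + 2^2 + 1 —bump→ 3^(3 + 1) + 3^3 + 1 = 109 —(−1)→ 108
108 —HB3→ 3^(3 + 1) + 3^3 —bump→ 4^(4 + 1) + 4^4 = 1280 —(−1)→ 1279
1279 —HB4→ 4^(4 + 1) + 3·4^3 + 3·4^2 + 3·4 + 3 —bump→ 5^(5 + 1) + 3·5^3 + 3·5^2 + 3·5 + 3 = 16093 —(−1)→ 16092
16092 —HB5→ 5^(5 + 1) + 3·5^3 + 3·5^2 + 3·5 + 2 —bump→ 6^(6 + 1) + 3·6^3 + 3·6^2 + 3·6 + 2 = 280712 —(−1)→ 280711
280711 —HB6→ 6^(6 + 1) + 3·6^3 + 3·6^2 + 3·6 + 1 —bump→ 7^(7 + 1) + 3·7^3 + 3·7^2 + 3·7 + 1 = 5765999 —(−1)→ 5765998
5765998 —HB7→ 7^(7 + 1) + 3·7^3 + 3·7^2 + 3·7 —bump→ 8^(8 + 1) + 3·8^3 + 3·8^2 + 3·8 = 134219480 —(−1)→ 134219479

134219480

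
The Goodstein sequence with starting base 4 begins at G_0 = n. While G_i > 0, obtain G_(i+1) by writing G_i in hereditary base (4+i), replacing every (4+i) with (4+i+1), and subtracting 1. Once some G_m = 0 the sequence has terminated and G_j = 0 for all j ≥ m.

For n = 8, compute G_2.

9

base 4: 8 = 2·4; at 5: 2·5 = 10; next = 9
base 5: 9 = 5 + 4; at 6: 6 + 4 = 10; next = 9
base 6: 9 = 6 + 3; at 7: 7 + 3 = 10; next = 9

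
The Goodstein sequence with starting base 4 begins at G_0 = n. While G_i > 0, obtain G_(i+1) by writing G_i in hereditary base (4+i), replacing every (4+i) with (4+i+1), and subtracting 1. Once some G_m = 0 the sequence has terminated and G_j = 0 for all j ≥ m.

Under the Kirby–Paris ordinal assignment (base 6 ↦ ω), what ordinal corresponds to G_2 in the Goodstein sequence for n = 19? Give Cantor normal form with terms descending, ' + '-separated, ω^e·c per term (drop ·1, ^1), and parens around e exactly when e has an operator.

ω^2 + 1

19 —HB4→ 4^2 + 3 —bump→ 5^2 + 3 = 28 —(−1)→ 27
27 —HB5→ 5^2 + 2 —bump→ 6^2 + 2 = 38 —(−1)→ 37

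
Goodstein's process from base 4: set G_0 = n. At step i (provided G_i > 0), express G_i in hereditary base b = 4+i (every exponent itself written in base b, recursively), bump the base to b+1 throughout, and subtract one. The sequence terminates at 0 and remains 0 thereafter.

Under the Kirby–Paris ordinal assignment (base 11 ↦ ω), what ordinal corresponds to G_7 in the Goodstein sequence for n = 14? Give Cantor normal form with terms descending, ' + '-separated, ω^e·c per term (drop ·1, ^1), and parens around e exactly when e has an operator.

G_0=14  [base 4] 3·4 + 2  →[4↦5]→  3·5 + 2 = 17  −1 ⇒ G_1=16
G_1=16  [base 5] 3·5 + 1  →[5↦6]→  3·6 + 1 = 19  −1 ⇒ G_2=18
G_2=18  [base 6] 3·6  →[6↦7]→  3·7 = 21  −1 ⇒ G_3=20
G_3=20  [base 7] 2·7 + 6  →[7↦8]→  2·8 + 6 = 22  −1 ⇒ G_4=21
G_4=21  [base 8] 2·8 + 5  →[8↦9]→  2·9 + 5 = 23  −1 ⇒ G_5=22
G_5=22  [base 9] 2·9 + 4  →[9↦10]→  2·10 + 4 = 24  −1 ⇒ G_6=23
G_6=23  [base 10] 2·10 + 3  →[10↦11]→  2·11 + 3 = 25  −1 ⇒ G_7=24

ω·2 + 2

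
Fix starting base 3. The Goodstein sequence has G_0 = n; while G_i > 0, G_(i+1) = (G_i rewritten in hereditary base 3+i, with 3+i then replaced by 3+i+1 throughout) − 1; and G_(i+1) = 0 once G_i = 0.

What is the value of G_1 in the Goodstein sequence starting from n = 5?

i=0: 5 = 3 + 2 (b=3); 3→4: 4 + 2 = 6; 6−1 = 5
i=1: 5 = 4 + 1 (b=4); 4→5: 5 + 1 = 6; 6−1 = 5

5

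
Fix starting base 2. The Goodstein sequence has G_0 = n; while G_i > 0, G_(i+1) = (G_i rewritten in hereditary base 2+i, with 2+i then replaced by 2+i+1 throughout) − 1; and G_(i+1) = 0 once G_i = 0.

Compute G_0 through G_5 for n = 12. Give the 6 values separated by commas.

12, 107, 1065, 15685, 280019, 5764910

G_0 = 12. HB_2(12) = 2^(2 + 1) + 2^2. Bump = 108. G_1 = 107.
G_1 = 107. HB_3(107) = 3^(3 + 1) + 2·3^2 + 2·3 + 2. Bump = 1066. G_2 = 1065.
G_2 = 1065. HB_4(1065) = 4^(4 + 1) + 2·4^2 + 2·4 + 1. Bump = 15686. G_3 = 15685.
G_3 = 15685. HB_5(15685) = 5^(5 + 1) + 2·5^2 + 2·5. Bump = 280020. G_4 = 280019.
G_4 = 280019. HB_6(280019) = 6^(6 + 1) + 2·6^2 + 6 + 5. Bump = 5764911. G_5 = 5764910.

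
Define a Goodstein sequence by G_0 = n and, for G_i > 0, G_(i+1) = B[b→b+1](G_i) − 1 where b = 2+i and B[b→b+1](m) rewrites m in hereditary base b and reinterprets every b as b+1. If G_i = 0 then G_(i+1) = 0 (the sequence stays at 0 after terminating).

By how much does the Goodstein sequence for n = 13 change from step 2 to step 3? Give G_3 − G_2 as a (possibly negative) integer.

14813

step 0: 13 = 2^(2 + 1) + 2^2 + 1; sub 3 for 2: 3^(3 + 1) + 3^3 + 1; = 109; G_1 = 109−1 = 108
step 1: 108 = 3^(3 + 1) + 3^3; sub 4 for 3: 4^(4 + 1) + 4^4; = 1280; G_2 = 1280−1 = 1279
step 2: 1279 = 4^(4 + 1) + 3·4^3 + 3·4^2 + 3·4 + 3; sub 5 for 4: 5^(5 + 1) + 3·5^3 + 3·5^2 + 3·5 + 3; = 16093; G_3 = 16093−1 = 16092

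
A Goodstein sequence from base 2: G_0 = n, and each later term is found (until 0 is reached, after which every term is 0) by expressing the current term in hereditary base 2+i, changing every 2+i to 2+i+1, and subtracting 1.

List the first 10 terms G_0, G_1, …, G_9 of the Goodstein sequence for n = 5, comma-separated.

5, 27, 255, 467, 775, 1197, 1751, 2454, 3325, 4382

G_0 = 5. HB_2(5) = 2^2 + 1. Bump = 28. G_1 = 27.
G_1 = 27. HB_3(27) = 3^3. Bump = 256. G_2 = 255.
G_2 = 255. HB_4(255) = 3·4^3 + 3·4^2 + 3·4 + 3. Bump = 468. G_3 = 467.
G_3 = 467. HB_5(467) = 3·5^3 + 3·5^2 + 3·5 + 2. Bump = 776. G_4 = 775.
G_4 = 775. HB_6(775) = 3·6^3 + 3·6^2 + 3·6 + 1. Bump = 1198. G_5 = 1197.
G_5 = 1197. HB_7(1197) = 3·7^3 + 3·7^2 + 3·7. Bump = 1752. G_6 = 1751.
G_6 = 1751. HB_8(1751) = 3·8^3 + 3·8^2 + 2·8 + 7. Bump = 2455. G_7 = 2454.
G_7 = 2454. HB_9(2454) = 3·9^3 + 3·9^2 + 2·9 + 6. Bump = 3326. G_8 = 3325.
G_8 = 3325. HB_10(3325) = 3·10^3 + 3·10^2 + 2·10 + 5. Bump = 4383. G_9 = 4382.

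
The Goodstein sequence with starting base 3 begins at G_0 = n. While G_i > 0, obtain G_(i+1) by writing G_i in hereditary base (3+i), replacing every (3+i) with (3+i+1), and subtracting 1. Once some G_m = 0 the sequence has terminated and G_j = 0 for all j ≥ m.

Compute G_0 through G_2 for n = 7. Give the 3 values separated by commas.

7, 8, 9

7 —HB3→ 2·3 + 1 —bump→ 2·4 + 1 = 9 —(−1)→ 8
8 —HB4→ 2·4 —bump→ 2·5 = 10 —(−1)→ 9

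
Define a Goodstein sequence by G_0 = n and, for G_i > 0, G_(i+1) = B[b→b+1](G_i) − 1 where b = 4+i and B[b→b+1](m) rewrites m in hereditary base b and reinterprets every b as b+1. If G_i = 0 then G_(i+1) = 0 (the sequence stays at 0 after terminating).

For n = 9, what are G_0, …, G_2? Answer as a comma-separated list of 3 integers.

9, 10, 11

(0) 9|_4 = 2·4 + 1 ↦ 2·5 + 1|_5 = 11 ⇒ 10
(1) 10|_5 = 2·5 ↦ 2·6|_6 = 12 ⇒ 11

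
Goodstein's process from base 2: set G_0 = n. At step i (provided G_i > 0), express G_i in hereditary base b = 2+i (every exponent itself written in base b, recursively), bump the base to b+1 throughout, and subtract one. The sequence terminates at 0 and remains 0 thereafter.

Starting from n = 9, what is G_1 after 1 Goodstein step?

9 —HB2→ 2^(2 + 1) + 1 —bump→ 3^(3 + 1) + 1 = 82 —(−1)→ 81
81 —HB3→ 3^(3 + 1) —bump→ 4^(4 + 1) = 1024 —(−1)→ 1023

81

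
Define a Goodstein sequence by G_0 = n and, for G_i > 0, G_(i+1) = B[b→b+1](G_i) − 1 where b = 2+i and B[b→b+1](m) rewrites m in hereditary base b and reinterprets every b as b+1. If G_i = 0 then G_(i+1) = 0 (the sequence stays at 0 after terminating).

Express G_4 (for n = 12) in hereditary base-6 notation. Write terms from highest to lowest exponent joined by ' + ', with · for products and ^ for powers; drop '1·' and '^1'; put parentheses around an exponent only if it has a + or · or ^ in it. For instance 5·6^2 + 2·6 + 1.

6^(6 + 1) + 2·6^2 + 6 + 5

G_0=12  [base 2] 2^(2 + 1) + 2^2  →[2↦3]→  3^(3 + 1) + 3^3 = 108  −1 ⇒ G_1=107
G_1=107  [base 3] 3^(3 + 1) + 2·3^2 + 2·3 + 2  →[3↦4]→  4^(4 + 1) + 2·4^2 + 2·4 + 2 = 1066  −1 ⇒ G_2=1065
G_2=1065  [base 4] 4^(4 + 1) + 2·4^2 + 2·4 + 1  →[4↦5]→  5^(5 + 1) + 2·5^2 + 2·5 + 1 = 15686  −1 ⇒ G_3=15685
G_3=15685  [base 5] 5^(5 + 1) + 2·5^2 + 2·5  →[5↦6]→  6^(6 + 1) + 2·6^2 + 2·6 = 280020  −1 ⇒ G_4=280019
G_4=280019  [base 6] 6^(6 + 1) + 2·6^2 + 6 + 5  →[6↦7]→  7^(7 + 1) + 2·7^2 + 7 + 5 = 5764911  −1 ⇒ G_5=5764910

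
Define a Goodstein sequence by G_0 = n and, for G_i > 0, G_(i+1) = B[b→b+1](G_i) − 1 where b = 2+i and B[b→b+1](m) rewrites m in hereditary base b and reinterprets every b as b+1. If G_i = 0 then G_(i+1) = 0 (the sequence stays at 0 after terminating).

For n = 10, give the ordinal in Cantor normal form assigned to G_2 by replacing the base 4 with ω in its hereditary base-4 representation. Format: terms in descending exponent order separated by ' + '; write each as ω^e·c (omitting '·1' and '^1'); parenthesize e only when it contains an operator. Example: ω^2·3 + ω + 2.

ω^(ω + 1) + 1

G_0 = 10. HB_2(10) = 2^(2 + 1) + 2. Bump = 84. G_1 = 83.
G_1 = 83. HB_3(83) = 3^(3 + 1) + 2. Bump = 1026. G_2 = 1025.
G_2 = 1025. HB_4(1025) = 4^(4 + 1) + 1. Bump = 15626. G_3 = 15625.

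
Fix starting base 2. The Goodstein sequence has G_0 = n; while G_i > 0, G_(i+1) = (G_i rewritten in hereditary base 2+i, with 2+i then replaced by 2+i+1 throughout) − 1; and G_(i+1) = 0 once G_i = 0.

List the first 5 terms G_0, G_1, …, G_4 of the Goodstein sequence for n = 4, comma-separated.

4, 26, 41, 60, 83

[0] 4 ≡ 2^2 (base 2). Lift 3: 27. −1: 26.
[1] 26 ≡ 2·3^2 + 2·3 + 2 (base 3). Lift 4: 42. −1: 41.
[2] 41 ≡ 2·4^2 + 2·4 + 1 (base 4). Lift 5: 61. −1: 60.
[3] 60 ≡ 2·5^2 + 2·5 (base 5). Lift 6: 84. −1: 83.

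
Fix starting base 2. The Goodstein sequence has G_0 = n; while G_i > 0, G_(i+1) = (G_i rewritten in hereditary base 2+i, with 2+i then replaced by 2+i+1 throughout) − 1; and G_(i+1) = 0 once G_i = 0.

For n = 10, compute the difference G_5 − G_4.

i=0: 10 = 2^(2 + 1) + 2 (b=2); 2→3: 3^(3 + 1) + 3 = 84; 84−1 = 83
i=1: 83 = 3^(3 + 1) + 2 (b=3); 3→4: 4^(4 + 1) + 2 = 1026; 1026−1 = 1025
i=2: 1025 = 4^(4 + 1) + 1 (b=4); 4→5: 5^(5 + 1) + 1 = 15626; 15626−1 = 15625
i=3: 15625 = 5^(5 + 1) (b=5); 5→6: 6^(6 + 1) = 279936; 279936−1 = 279935
i=4: 279935 = 5·6^6 + 5·6^5 + 5·6^4 + 5·6^3 + 5·6^2 + 5·6 + 5 (b=6); 6→7: 5·7^7 + 5·7^5 + 5·7^4 + 5·7^3 + 5·7^2 + 5·7 + 5 = 4215755; 4215755−1 = 4215754

3935819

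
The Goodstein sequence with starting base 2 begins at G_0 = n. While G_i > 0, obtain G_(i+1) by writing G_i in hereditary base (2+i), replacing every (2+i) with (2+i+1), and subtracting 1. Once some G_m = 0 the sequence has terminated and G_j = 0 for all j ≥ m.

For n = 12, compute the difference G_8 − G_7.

G_0 = 12. HB_2(12) = 2^(2 + 1) + 2^2. Bump = 108. G_1 = 107.
G_1 = 107. HB_3(107) = 3^(3 + 1) + 2·3^2 + 2·3 + 2. Bump = 1066. G_2 = 1065.
G_2 = 1065. HB_4(1065) = 4^(4 + 1) + 2·4^2 + 2·4 + 1. Bump = 15686. G_3 = 15685.
G_3 = 15685. HB_5(15685) = 5^(5 + 1) + 2·5^2 + 2·5. Bump = 280020. G_4 = 280019.
G_4 = 280019. HB_6(280019) = 6^(6 + 1) + 2·6^2 + 6 + 5. Bump = 5764911. G_5 = 5764910.
G_5 = 5764910. HB_7(5764910) = 7^(7 + 1) + 2·7^2 + 7 + 4. Bump = 134217868. G_6 = 134217867.
G_6 = 134217867. HB_8(134217867) = 8^(8 + 1) + 2·8^2 + 8 + 3. Bump = 3486784575. G_7 = 3486784574.
G_7 = 3486784574. HB_9(3486784574) = 9^(9 + 1) + 2·9^2 + 9 + 2. Bump = 100000000212. G_8 = 100000000211.

96513215637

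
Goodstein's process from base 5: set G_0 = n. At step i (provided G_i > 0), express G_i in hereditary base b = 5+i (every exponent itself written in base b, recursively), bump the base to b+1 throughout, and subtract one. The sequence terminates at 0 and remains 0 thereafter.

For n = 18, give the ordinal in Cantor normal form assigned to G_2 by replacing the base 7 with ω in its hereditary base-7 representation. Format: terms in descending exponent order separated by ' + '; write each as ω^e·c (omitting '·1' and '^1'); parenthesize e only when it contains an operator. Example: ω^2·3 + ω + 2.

ω·3 + 1

(0) 18|_5 = 3·5 + 3 ↦ 3·6 + 3|_6 = 21 ⇒ 20
(1) 20|_6 = 3·6 + 2 ↦ 3·7 + 2|_7 = 23 ⇒ 22
(2) 22|_7 = 3·7 + 1 ↦ 3·8 + 1|_8 = 25 ⇒ 24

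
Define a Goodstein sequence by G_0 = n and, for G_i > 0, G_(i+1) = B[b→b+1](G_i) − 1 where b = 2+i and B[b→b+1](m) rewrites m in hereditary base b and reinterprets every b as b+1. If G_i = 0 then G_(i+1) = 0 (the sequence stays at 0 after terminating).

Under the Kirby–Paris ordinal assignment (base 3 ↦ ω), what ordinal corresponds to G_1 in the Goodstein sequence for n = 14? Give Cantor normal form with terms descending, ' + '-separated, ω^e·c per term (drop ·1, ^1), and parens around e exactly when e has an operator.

ω^(ω + 1) + ω^ω + 2

step 0: 14 = 2^(2 + 1) + 2^2 + 2; sub 3 for 2: 3^(3 + 1) + 3^3 + 3; = 111; G_1 = 111−1 = 110
step 1: 110 = 3^(3 + 1) + 3^3 + 2; sub 4 for 3: 4^(4 + 1) + 4^4 + 2; = 1282; G_2 = 1282−1 = 1281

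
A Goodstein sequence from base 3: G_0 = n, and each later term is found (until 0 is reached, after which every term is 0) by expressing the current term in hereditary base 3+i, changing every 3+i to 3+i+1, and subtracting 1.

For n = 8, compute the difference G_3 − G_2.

1

[0] 8 ≡ 2·3 + 2 (base 3). Lift 4: 10. −1: 9.
[1] 9 ≡ 2·4 + 1 (base 4). Lift 5: 11. −1: 10.
[2] 10 ≡ 2·5 (base 5). Lift 6: 12. −1: 11.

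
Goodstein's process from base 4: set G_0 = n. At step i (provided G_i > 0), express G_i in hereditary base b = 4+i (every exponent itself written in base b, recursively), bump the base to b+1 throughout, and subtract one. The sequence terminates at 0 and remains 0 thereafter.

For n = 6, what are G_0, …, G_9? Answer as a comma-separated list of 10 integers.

6, 6, 6, 6, 5, 4, 3, 2, 1, 0

i=0: 6 = 4 + 2 (b=4); 4→5: 5 + 2 = 7; 7−1 = 6
i=1: 6 = 5 + 1 (b=5); 5→6: 6 + 1 = 7; 7−1 = 6
i=2: 6 = 6 (b=6); 6→7: 7 = 7; 7−1 = 6
i=3: 6 = 6 (b=7); 7→8: 6 = 6; 6−1 = 5
i=4: 5 = 5 (b=8); 8→9: 5 = 5; 5−1 = 4
i=5: 4 = 4 (b=9); 9→10: 4 = 4; 4−1 = 3
i=6: 3 = 3 (b=10); 10→11: 3 = 3; 3−1 = 2
i=7: 2 = 2 (b=11); 11→12: 2 = 2; 2−1 = 1
i=8: 1 = 1 (b=12); 12→13: 1 = 1; 1−1 = 0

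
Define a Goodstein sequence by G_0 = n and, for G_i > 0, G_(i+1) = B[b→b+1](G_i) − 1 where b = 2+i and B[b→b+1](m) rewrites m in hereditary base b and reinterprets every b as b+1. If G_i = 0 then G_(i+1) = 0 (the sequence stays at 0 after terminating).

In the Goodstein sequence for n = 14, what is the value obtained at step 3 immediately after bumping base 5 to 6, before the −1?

14 —HB2→ 2^(2 + 1) + 2^2 + 2 —bump→ 3^(3 + 1) + 3^3 + 3 = 111 —(−1)→ 110
110 —HB3→ 3^(3 + 1) + 3^3 + 2 —bump→ 4^(4 + 1) + 4^4 + 2 = 1282 —(−1)→ 1281
1281 —HB4→ 4^(4 + 1) + 4^4 + 1 —bump→ 5^(5 + 1) + 5^5 + 1 = 18751 —(−1)→ 18750
18750 —HB5→ 5^(5 + 1) + 5^5 —bump→ 6^(6 + 1) + 6^6 = 326592 —(−1)→ 326591

326592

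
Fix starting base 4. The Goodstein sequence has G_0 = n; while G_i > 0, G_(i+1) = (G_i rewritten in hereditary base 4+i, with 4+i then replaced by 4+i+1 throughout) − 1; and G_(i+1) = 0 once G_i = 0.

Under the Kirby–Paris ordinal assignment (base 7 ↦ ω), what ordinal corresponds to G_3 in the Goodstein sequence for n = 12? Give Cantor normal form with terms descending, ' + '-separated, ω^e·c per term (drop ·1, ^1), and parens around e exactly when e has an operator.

G_0=12  [base 4] 3·4  →[4↦5]→  3·5 = 15  −1 ⇒ G_1=14
G_1=14  [base 5] 2·5 + 4  →[5↦6]→  2·6 + 4 = 16  −1 ⇒ G_2=15
G_2=15  [base 6] 2·6 + 3  →[6↦7]→  2·7 + 3 = 17  −1 ⇒ G_3=16

ω·2 + 2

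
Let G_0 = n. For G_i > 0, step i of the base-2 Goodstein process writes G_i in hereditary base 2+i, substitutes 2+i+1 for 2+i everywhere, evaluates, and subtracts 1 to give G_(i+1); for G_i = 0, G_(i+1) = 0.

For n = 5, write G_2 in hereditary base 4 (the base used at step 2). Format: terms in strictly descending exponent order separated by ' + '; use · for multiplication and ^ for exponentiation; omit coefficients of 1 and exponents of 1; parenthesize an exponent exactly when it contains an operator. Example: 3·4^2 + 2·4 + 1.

3·4^3 + 3·4^2 + 3·4 + 3

step 0: 5 = 2^2 + 1; sub 3 for 2: 3^3 + 1; = 28; G_1 = 28−1 = 27
step 1: 27 = 3^3; sub 4 for 3: 4^4; = 256; G_2 = 256−1 = 255
step 2: 255 = 3·4^3 + 3·4^2 + 3·4 + 3; sub 5 for 4: 3·5^3 + 3·5^2 + 3·5 + 3; = 468; G_3 = 468−1 = 467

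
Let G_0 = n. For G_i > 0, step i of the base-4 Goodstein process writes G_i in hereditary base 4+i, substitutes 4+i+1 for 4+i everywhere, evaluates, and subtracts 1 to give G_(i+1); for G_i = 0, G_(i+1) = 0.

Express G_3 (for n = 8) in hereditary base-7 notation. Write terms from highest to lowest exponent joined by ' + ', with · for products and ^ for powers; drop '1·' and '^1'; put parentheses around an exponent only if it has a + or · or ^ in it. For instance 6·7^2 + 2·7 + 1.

8 —HB4→ 2·4 —bump→ 2·5 = 10 —(−1)→ 9
9 —HB5→ 5 + 4 —bump→ 6 + 4 = 10 —(−1)→ 9
9 —HB6→ 6 + 3 —bump→ 7 + 3 = 10 —(−1)→ 9
9 —HB7→ 7 + 2 —bump→ 8 + 2 = 10 —(−1)→ 9

7 + 2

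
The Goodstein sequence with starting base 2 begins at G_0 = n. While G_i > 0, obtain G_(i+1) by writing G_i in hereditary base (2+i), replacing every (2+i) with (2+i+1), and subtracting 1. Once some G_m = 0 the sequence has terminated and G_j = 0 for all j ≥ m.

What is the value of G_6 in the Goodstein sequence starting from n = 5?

G_0 = 5. HB_2(5) = 2^2 + 1. Bump = 28. G_1 = 27.
G_1 = 27. HB_3(27) = 3^3. Bump = 256. G_2 = 255.
G_2 = 255. HB_4(255) = 3·4^3 + 3·4^2 + 3·4 + 3. Bump = 468. G_3 = 467.
G_3 = 467. HB_5(467) = 3·5^3 + 3·5^2 + 3·5 + 2. Bump = 776. G_4 = 775.
G_4 = 775. HB_6(775) = 3·6^3 + 3·6^2 + 3·6 + 1. Bump = 1198. G_5 = 1197.
G_5 = 1197. HB_7(1197) = 3·7^3 + 3·7^2 + 3·7. Bump = 1752. G_6 = 1751.
G_6 = 1751. HB_8(1751) = 3·8^3 + 3·8^2 + 2·8 + 7. Bump = 2455. G_7 = 2454.

1751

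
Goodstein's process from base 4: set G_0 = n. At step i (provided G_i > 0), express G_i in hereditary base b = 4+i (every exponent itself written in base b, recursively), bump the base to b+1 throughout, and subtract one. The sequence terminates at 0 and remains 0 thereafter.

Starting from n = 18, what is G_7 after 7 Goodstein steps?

i=0: 18 = 4^2 + 2 (b=4); 4→5: 5^2 + 2 = 27; 27−1 = 26
i=1: 26 = 5^2 + 1 (b=5); 5→6: 6^2 + 1 = 37; 37−1 = 36
i=2: 36 = 6^2 (b=6); 6→7: 7^2 = 49; 49−1 = 48
i=3: 48 = 6·7 + 6 (b=7); 7→8: 6·8 + 6 = 54; 54−1 = 53
i=4: 53 = 6·8 + 5 (b=8); 8→9: 6·9 + 5 = 59; 59−1 = 58
i=5: 58 = 6·9 + 4 (b=9); 9→10: 6·10 + 4 = 64; 64−1 = 63
i=6: 63 = 6·10 + 3 (b=10); 10→11: 6·11 + 3 = 69; 69−1 = 68
i=7: 68 = 6·11 + 2 (b=11); 11→12: 6·12 + 2 = 74; 74−1 = 73

68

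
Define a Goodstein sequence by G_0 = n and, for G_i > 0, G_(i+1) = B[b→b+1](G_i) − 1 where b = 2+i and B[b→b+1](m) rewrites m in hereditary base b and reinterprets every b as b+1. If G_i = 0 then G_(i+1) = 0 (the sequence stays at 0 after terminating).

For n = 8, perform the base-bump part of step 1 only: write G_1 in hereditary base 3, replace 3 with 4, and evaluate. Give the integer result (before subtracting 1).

554

i=0: 8 = 2^(2 + 1) (b=2); 2→3: 3^(3 + 1) = 81; 81−1 = 80
i=1: 80 = 2·3^3 + 2·3^2 + 2·3 + 2 (b=3); 3→4: 2·4^4 + 2·4^2 + 2·4 + 2 = 554; 554−1 = 553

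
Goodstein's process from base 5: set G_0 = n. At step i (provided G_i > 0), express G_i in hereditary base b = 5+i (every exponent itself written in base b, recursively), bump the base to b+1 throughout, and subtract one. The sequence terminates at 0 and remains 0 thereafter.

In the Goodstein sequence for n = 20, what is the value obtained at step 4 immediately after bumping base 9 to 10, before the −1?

32

[0] 20 ≡ 4·5 (base 5). Lift 6: 24. −1: 23.
[1] 23 ≡ 3·6 + 5 (base 6). Lift 7: 26. −1: 25.
[2] 25 ≡ 3·7 + 4 (base 7). Lift 8: 28. −1: 27.
[3] 27 ≡ 3·8 + 3 (base 8). Lift 9: 30. −1: 29.
[4] 29 ≡ 3·9 + 2 (base 9). Lift 10: 32. −1: 31.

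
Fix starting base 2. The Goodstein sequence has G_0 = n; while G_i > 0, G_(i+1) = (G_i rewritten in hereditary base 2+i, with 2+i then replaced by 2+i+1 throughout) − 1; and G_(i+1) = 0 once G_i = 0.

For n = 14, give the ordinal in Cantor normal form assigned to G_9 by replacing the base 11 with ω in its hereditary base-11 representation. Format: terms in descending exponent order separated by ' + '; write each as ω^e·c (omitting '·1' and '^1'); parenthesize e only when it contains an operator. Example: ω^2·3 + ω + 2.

(0) 14|_2 = 2^(2 + 1) + 2^2 + 2 ↦ 3^(3 + 1) + 3^3 + 3|_3 = 111 ⇒ 110
(1) 110|_3 = 3^(3 + 1) + 3^3 + 2 ↦ 4^(4 + 1) + 4^4 + 2|_4 = 1282 ⇒ 1281
(2) 1281|_4 = 4^(4 + 1) + 4^4 + 1 ↦ 5^(5 + 1) + 5^5 + 1|_5 = 18751 ⇒ 18750
(3) 18750|_5 = 5^(5 + 1) + 5^5 ↦ 6^(6 + 1) + 6^6|_6 = 326592 ⇒ 326591
(4) 326591|_6 = 6^(6 + 1) + 5·6^5 + 5·6^4 + 5·6^3 + 5·6^2 + 5·6 + 5 ↦ 7^(7 + 1) + 5·7^5 + 5·7^4 + 5·7^3 + 5·7^2 + 5·7 + 5|_7 = 5862841 ⇒ 5862840
(5) 5862840|_7 = 7^(7 + 1) + 5·7^5 + 5·7^4 + 5·7^3 + 5·7^2 + 5·7 + 4 ↦ 8^(8 + 1) + 5·8^5 + 5·8^4 + 5·8^3 + 5·8^2 + 5·8 + 4|_8 = 134404972 ⇒ 134404971
(6) 134404971|_8 = 8^(8 + 1) + 5·8^5 + 5·8^4 + 5·8^3 + 5·8^2 + 5·8 + 3 ↦ 9^(9 + 1) + 5·9^5 + 5·9^4 + 5·9^3 + 5·9^2 + 5·9 + 3|_9 = 3487116549 ⇒ 3487116548
(7) 3487116548|_9 = 9^(9 + 1) + 5·9^5 + 5·9^4 + 5·9^3 + 5·9^2 + 5·9 + 2 ↦ 10^(10 + 1) + 5·10^5 + 5·10^4 + 5·10^3 + 5·10^2 + 5·10 + 2|_10 = 100000555552 ⇒ 100000555551
(8) 100000555551|_10 = 10^(10 + 1) + 5·10^5 + 5·10^4 + 5·10^3 + 5·10^2 + 5·10 + 1 ↦ 11^(11 + 1) + 5·11^5 + 5·11^4 + 5·11^3 + 5·11^2 + 5·11 + 1|_11 = 3138429262497 ⇒ 3138429262496

ω^(ω + 1) + ω^5·5 + ω^4·5 + ω^3·5 + ω^2·5 + ω·5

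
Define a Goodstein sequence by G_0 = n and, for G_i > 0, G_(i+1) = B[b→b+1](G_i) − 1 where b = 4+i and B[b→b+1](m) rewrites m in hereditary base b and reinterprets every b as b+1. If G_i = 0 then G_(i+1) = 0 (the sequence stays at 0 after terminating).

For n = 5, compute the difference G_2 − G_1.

0

[0] 5 ≡ 4 + 1 (base 4). Lift 5: 6. −1: 5.
[1] 5 ≡ 5 (base 5). Lift 6: 6. −1: 5.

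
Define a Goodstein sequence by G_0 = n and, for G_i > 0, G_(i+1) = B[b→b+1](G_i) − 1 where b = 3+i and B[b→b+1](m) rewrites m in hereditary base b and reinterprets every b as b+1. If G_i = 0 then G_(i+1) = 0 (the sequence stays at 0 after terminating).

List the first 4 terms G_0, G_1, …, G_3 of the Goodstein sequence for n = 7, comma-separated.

7, 8, 9, 9

7 —HB3→ 2·3 + 1 —bump→ 2·4 + 1 = 9 —(−1)→ 8
8 —HB4→ 2·4 —bump→ 2·5 = 10 —(−1)→ 9
9 —HB5→ 5 + 4 —bump→ 6 + 4 = 10 —(−1)→ 9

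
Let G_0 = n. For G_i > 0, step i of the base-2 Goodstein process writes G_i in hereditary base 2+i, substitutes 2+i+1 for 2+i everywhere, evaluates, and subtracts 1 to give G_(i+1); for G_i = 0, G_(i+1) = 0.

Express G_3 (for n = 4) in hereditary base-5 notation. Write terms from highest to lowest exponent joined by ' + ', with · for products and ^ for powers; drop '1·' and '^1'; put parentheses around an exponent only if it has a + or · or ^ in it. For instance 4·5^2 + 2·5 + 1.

2·5^2 + 2·5

[0] 4 ≡ 2^2 (base 2). Lift 3: 27. −1: 26.
[1] 26 ≡ 2·3^2 + 2·3 + 2 (base 3). Lift 4: 42. −1: 41.
[2] 41 ≡ 2·4^2 + 2·4 + 1 (base 4). Lift 5: 61. −1: 60.
[3] 60 ≡ 2·5^2 + 2·5 (base 5). Lift 6: 84. −1: 83.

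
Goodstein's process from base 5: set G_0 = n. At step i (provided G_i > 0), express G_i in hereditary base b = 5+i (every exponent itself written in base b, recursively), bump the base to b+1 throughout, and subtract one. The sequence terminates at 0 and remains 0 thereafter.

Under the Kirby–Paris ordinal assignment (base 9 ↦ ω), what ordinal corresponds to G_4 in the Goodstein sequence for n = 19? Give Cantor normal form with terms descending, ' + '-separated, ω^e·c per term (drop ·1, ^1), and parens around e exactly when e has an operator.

ω·3

G_0 = 19. HB_5(19) = 3·5 + 4. Bump = 22. G_1 = 21.
G_1 = 21. HB_6(21) = 3·6 + 3. Bump = 24. G_2 = 23.
G_2 = 23. HB_7(23) = 3·7 + 2. Bump = 26. G_3 = 25.
G_3 = 25. HB_8(25) = 3·8 + 1. Bump = 28. G_4 = 27.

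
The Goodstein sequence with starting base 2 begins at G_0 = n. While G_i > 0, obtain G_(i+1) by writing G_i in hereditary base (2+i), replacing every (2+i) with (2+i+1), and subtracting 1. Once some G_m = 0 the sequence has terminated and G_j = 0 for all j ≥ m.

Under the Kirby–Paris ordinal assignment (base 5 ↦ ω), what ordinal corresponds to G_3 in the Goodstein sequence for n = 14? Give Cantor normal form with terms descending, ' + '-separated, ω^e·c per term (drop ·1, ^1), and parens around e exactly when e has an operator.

G_0 = 14. HB_2(14) = 2^(2 + 1) + 2^2 + 2. Bump = 111. G_1 = 110.
G_1 = 110. HB_3(110) = 3^(3 + 1) + 3^3 + 2. Bump = 1282. G_2 = 1281.
G_2 = 1281. HB_4(1281) = 4^(4 + 1) + 4^4 + 1. Bump = 18751. G_3 = 18750.
G_3 = 18750. HB_5(18750) = 5^(5 + 1) + 5^5. Bump = 326592. G_4 = 326591.

ω^(ω + 1) + ω^ω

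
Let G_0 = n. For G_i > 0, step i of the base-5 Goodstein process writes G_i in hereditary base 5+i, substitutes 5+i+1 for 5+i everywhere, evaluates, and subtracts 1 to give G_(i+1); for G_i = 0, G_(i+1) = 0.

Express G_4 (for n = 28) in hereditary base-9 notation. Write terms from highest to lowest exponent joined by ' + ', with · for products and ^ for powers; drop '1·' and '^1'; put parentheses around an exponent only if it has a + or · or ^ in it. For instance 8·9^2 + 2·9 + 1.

8·9 + 8

G_0 = 28. HB_5(28) = 5^2 + 3. Bump = 39. G_1 = 38.
G_1 = 38. HB_6(38) = 6^2 + 2. Bump = 51. G_2 = 50.
G_2 = 50. HB_7(50) = 7^2 + 1. Bump = 65. G_3 = 64.
G_3 = 64. HB_8(64) = 8^2. Bump = 81. G_4 = 80.
G_4 = 80. HB_9(80) = 8·9 + 8. Bump = 88. G_5 = 87.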